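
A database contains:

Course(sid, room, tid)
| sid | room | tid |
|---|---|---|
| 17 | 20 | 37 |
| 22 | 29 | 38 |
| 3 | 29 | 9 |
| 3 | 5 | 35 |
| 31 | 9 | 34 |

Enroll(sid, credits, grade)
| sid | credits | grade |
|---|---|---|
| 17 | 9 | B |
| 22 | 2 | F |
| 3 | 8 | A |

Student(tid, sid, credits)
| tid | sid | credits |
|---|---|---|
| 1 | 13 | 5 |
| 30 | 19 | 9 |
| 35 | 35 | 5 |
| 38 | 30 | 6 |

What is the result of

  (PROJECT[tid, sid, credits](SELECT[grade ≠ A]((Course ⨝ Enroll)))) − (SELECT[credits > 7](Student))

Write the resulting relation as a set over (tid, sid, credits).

Course ⋈ Enroll (natural join on sid): {(17, 20, 37, 9, B), (22, 29, 38, 2, F), (3, 29, 9, 8, A), (3, 5, 35, 8, A)}
Filtering on grade ≠ A leaves {(17, 20, 37, 9, B), (22, 29, 38, 2, F)}.
Projecting to tid, sid, credits: {(37, 17, 9), (38, 22, 2)}
Filtering on credits > 7 leaves {(30, 19, 9)}.
Set difference of the two operands is {(37, 17, 9), (38, 22, 2)}.

{(37, 17, 9), (38, 22, 2)}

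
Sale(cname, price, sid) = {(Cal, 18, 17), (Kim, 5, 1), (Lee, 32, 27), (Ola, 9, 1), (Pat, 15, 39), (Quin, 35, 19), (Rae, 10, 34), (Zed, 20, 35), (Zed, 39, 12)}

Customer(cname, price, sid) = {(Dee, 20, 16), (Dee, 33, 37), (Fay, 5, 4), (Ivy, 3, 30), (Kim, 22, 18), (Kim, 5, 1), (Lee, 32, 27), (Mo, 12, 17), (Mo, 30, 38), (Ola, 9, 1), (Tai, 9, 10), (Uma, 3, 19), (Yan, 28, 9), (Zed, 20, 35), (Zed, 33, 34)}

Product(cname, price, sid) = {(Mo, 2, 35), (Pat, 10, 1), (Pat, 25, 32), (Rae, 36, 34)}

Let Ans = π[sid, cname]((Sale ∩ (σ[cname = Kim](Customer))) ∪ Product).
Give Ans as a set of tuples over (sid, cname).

{(1, Kim), (1, Pat), (32, Pat), (34, Rae), (35, Mo)}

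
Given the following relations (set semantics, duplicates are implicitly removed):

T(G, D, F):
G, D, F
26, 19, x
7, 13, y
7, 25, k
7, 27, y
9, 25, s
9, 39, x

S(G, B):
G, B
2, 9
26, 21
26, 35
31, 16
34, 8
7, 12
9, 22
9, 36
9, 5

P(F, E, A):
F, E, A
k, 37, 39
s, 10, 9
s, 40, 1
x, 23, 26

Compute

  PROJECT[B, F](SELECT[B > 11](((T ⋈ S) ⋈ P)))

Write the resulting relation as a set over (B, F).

{(12, k), (21, x), (22, s), (22, x), (35, x), (36, s), (36, x)}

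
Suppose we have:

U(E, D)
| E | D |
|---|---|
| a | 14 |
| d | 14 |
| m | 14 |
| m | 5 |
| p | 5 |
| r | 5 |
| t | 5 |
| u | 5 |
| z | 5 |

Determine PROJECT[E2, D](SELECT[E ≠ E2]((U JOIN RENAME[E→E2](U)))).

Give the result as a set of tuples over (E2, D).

ρ[E→E2]: schema becomes (E2, D); tuples unchanged.
Natural join on D: {(a, 14, a), (a, 14, d), (a, 14, m), (d, 14, a), (d, 14, d), (d, 14, m), (m, 14, a), (m, 14, d), (m, 14, m), (m, 5, m), (m, 5, p), (m, 5, r), (m, 5, t), (m, 5, u), (m, 5, z), (p, 5, m), (p, 5, p), (p, 5, r), (p, 5, t), (p, 5, u), (p, 5, z), (r, 5, m), (r, 5, p), (r, 5, r), (r, 5, t), (r, 5, u), (r, 5, z), (t, 5, m), (t, 5, p), (t, 5, r), (t, 5, t), (t, 5, u), (t, 5, z), (u, 5, m), (u, 5, p), (u, 5, r), (u, 5, t), (u, 5, u), (u, 5, z), (z, 5, m), (z, 5, p), (z, 5, r), (z, 5, t), (z, 5, u), (z, 5, z)}
Filtering on E ≠ E2 leaves {(a, 14, d), (a, 14, m), (d, 14, a), (d, 14, m), (m, 14, a), (m, 14, d), (m, 5, p), (m, 5, r), (m, 5, t), (m, 5, u), (m, 5, z), (p, 5, m), (p, 5, r), (p, 5, t), (p, 5, u), (p, 5, z), (r, 5, m), (r, 5, p), (r, 5, t), (r, 5, u), (r, 5, z), (t, 5, m), (t, 5, p), (t, 5, r), (t, 5, u), (t, 5, z), (u, 5, m), (u, 5, p), (u, 5, r), (u, 5, t), (u, 5, z), (z, 5, m), (z, 5, p), (z, 5, r), (z, 5, t), (z, 5, u)}.
Projecting to E2, D (27 duplicate(s) eliminated): {(a, 14), (d, 14), (m, 14), (m, 5), (p, 5), (r, 5), (t, 5), (u, 5), (z, 5)}

{(a, 14), (d, 14), (m, 14), (m, 5), (p, 5), (r, 5), (t, 5), (u, 5), (z, 5)}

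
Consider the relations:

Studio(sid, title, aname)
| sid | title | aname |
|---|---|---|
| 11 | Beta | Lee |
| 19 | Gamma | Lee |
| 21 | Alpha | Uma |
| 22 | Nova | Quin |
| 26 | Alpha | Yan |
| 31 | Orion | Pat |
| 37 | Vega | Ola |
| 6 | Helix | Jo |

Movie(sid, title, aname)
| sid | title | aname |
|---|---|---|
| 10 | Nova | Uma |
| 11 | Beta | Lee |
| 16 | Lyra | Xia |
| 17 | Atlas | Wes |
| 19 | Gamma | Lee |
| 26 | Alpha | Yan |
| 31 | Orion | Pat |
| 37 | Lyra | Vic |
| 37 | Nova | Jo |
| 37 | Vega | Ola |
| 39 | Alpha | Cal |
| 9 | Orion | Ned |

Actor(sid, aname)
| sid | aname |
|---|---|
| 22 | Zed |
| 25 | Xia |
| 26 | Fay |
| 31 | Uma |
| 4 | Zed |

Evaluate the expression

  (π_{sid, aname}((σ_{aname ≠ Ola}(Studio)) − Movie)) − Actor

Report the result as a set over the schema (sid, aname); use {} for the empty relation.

{(21, Uma), (22, Quin), (6, Jo)}

Selection aname ≠ Ola: {(11, Beta, Lee), (19, Gamma, Lee), (21, Alpha, Uma), (22, Nova, Quin), (26, Alpha, Yan), (31, Orion, Pat), (6, Helix, Jo)}
Taking the difference: {(21, Alpha, Uma), (22, Nova, Quin), (6, Helix, Jo)}
Projecting to sid, aname: {(21, Uma), (22, Quin), (6, Jo)}
Taking the difference: {(21, Uma), (22, Quin), (6, Jo)}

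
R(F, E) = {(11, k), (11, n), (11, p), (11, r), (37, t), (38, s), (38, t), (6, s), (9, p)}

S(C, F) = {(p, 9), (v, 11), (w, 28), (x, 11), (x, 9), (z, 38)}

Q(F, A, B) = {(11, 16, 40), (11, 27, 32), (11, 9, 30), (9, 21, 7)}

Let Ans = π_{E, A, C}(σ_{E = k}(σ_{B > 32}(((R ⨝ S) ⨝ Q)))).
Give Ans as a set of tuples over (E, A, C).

Natural join on F: {(11, k, v), (11, k, x), (11, n, v), (11, n, x), (11, p, v), (11, p, x), (11, r, v), (11, r, x), (38, s, z), (38, t, z), (9, p, p), (9, p, x)}
Natural join on F: {(11, k, v, 16, 40), (11, k, v, 27, 32), (11, k, v, 9, 30), (11, k, x, 16, 40), (11, k, x, 27, 32), (11, k, x, 9, 30), (11, n, v, 16, 40), (11, n, v, 27, 32), (11, n, v, 9, 30), (11, n, x, 16, 40), (11, n, x, 27, 32), (11, n, x, 9, 30), (11, p, v, 16, 40), (11, p, v, 27, 32), (11, p, v, 9, 30), (11, p, x, 16, 40), (11, p, x, 27, 32), (11, p, x, 9, 30), (11, r, v, 16, 40), (11, r, v, 27, 32), (11, r, v, 9, 30), (11, r, x, 16, 40), (11, r, x, 27, 32), (11, r, x, 9, 30), (9, p, p, 21, 7), (9, p, x, 21, 7)}
σ[B > 32]: keep tuples satisfying B > 32 → {(11, k, v, 16, 40), (11, k, x, 16, 40), (11, n, v, 16, 40), (11, n, x, 16, 40), (11, p, v, 16, 40), (11, p, x, 16, 40), (11, r, v, 16, 40), (11, r, x, 16, 40)}
σ[E = k]: keep tuples satisfying E = k → {(11, k, v, 16, 40), (11, k, x, 16, 40)}
π[E, A, C]: project onto (E, A, C) → {(k, 16, v), (k, 16, x)}

{(k, 16, v), (k, 16, x)}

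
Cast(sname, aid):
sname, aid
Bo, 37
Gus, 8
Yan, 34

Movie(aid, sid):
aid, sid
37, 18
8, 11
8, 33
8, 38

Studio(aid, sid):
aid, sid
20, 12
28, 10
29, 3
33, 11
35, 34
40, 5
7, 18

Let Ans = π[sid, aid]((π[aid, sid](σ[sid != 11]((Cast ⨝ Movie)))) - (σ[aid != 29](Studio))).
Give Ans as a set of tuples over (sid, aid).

{(18, 37), (33, 8), (38, 8)}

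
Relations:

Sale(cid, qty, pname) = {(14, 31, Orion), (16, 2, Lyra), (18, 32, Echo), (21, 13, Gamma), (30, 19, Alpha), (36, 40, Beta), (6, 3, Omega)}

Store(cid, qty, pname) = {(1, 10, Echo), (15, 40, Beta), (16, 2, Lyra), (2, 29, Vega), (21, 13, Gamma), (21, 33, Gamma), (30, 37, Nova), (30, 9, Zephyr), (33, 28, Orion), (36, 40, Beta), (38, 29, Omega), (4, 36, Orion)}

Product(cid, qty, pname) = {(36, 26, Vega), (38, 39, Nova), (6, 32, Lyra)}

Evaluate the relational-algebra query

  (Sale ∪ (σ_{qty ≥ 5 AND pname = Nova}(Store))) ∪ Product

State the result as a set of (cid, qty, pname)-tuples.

{(14, 31, Orion), (16, 2, Lyra), (18, 32, Echo), (21, 13, Gamma), (30, 19, Alpha), (30, 37, Nova), (36, 26, Vega), (36, 40, Beta), (38, 39, Nova), (6, 3, Omega), (6, 32, Lyra)}

Filtering on qty ≥ 5 AND pname = Nova leaves {(30, 37, Nova)}.
Set union of the two operands is {(14, 31, Orion), (16, 2, Lyra), (18, 32, Echo), (21, 13, Gamma), (30, 19, Alpha), (30, 37, Nova), (36, 40, Beta), (6, 3, Omega)}.
Set union of the two operands is {(14, 31, Orion), (16, 2, Lyra), (18, 32, Echo), (21, 13, Gamma), (30, 19, Alpha), (30, 37, Nova), (36, 26, Vega), (36, 40, Beta), (38, 39, Nova), (6, 3, Omega), (6, 32, Lyra)}.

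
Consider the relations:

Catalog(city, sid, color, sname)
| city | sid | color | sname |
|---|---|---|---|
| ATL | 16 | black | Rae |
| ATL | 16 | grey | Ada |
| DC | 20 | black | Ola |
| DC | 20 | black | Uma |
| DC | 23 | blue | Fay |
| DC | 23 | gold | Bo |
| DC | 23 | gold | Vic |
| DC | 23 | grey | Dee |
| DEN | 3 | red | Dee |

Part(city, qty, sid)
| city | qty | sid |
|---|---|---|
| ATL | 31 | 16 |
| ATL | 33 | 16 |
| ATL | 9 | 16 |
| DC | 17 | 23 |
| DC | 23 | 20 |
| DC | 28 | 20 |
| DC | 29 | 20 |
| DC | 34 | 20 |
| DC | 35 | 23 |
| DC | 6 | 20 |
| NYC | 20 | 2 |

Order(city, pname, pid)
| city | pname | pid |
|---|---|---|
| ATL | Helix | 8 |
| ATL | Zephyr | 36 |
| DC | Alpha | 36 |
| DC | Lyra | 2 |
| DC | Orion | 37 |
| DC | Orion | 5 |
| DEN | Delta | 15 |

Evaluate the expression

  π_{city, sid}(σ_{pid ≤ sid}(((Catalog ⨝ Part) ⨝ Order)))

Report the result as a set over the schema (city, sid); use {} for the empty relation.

{(ATL, 16), (DC, 20), (DC, 23)}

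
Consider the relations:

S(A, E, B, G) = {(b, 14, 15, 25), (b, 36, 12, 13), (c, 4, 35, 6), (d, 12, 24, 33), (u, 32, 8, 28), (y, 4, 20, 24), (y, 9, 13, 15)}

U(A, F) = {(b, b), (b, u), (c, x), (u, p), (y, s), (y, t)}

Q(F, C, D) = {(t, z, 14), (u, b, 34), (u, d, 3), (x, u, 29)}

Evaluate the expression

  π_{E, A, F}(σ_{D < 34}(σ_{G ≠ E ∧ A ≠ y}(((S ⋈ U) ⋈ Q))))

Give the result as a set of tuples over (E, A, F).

Joining S and U on A yields {(b, 14, 15, 25, b), (b, 14, 15, 25, u), (b, 36, 12, 13, b), (b, 36, 12, 13, u), (c, 4, 35, 6, x), (u, 32, 8, 28, p), (y, 4, 20, 24, s), (y, 4, 20, 24, t), (y, 9, 13, 15, s), (y, 9, 13, 15, t)}.
Joining (S ⋈ U) and Q on F yields {(b, 14, 15, 25, u, b, 34), (b, 14, 15, 25, u, d, 3), (b, 36, 12, 13, u, b, 34), (b, 36, 12, 13, u, d, 3), (c, 4, 35, 6, x, u, 29), (y, 4, 20, 24, t, z, 14), (y, 9, 13, 15, t, z, 14)}.
Filtering on G ≠ E ∧ A ≠ y leaves {(b, 14, 15, 25, u, b, 34), (b, 14, 15, 25, u, d, 3), (b, 36, 12, 13, u, b, 34), (b, 36, 12, 13, u, d, 3), (c, 4, 35, 6, x, u, 29)}.
Filtering on D < 34 leaves {(b, 14, 15, 25, u, d, 3), (b, 36, 12, 13, u, d, 3), (c, 4, 35, 6, x, u, 29)}.
Keep only column(s) E, A, F: {(14, b, u), (36, b, u), (4, c, x)}

{(14, b, u), (36, b, u), (4, c, x)}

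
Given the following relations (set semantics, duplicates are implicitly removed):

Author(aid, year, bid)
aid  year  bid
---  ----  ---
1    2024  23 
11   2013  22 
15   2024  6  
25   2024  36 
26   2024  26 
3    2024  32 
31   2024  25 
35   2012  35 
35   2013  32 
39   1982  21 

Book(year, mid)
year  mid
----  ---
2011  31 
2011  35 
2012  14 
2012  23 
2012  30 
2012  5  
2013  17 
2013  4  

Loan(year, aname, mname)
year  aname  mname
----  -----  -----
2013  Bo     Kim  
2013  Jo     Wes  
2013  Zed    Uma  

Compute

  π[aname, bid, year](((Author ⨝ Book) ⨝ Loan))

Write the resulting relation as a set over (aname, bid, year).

Natural join on year: {(11, 2013, 22, 17), (11, 2013, 22, 4), (35, 2012, 35, 14), (35, 2012, 35, 23), (35, 2012, 35, 30), (35, 2012, 35, 5), (35, 2013, 32, 17), (35, 2013, 32, 4)}
Natural join on year: {(11, 2013, 22, 17, Bo, Kim), (11, 2013, 22, 17, Jo, Wes), (11, 2013, 22, 17, Zed, Uma), (11, 2013, 22, 4, Bo, Kim), (11, 2013, 22, 4, Jo, Wes), (11, 2013, 22, 4, Zed, Uma), (35, 2013, 32, 17, Bo, Kim), (35, 2013, 32, 17, Jo, Wes), (35, 2013, 32, 17, Zed, Uma), (35, 2013, 32, 4, Bo, Kim), (35, 2013, 32, 4, Jo, Wes), (35, 2013, 32, 4, Zed, Uma)}
π[aname, bid, year]: project onto (aname, bid, year) (6 duplicate(s) eliminated) → {(Bo, 22, 2013), (Bo, 32, 2013), (Jo, 22, 2013), (Jo, 32, 2013), (Zed, 22, 2013), (Zed, 32, 2013)}

{(Bo, 22, 2013), (Bo, 32, 2013), (Jo, 22, 2013), (Jo, 32, 2013), (Zed, 22, 2013), (Zed, 32, 2013)}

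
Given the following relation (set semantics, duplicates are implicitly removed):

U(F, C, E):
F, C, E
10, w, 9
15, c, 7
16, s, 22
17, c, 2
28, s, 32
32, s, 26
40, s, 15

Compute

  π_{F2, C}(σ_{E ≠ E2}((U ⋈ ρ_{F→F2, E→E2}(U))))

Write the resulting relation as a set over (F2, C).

{(15, c), (16, s), (17, c), (28, s), (32, s), (40, s)}

ρ[F→F2, E→E2]: schema becomes (F2, C, E2); tuples unchanged.
U ⋈ ρ_{F→F2, E→E2}(U) (natural join on C): {(10, w, 9, 10, 9), (15, c, 7, 15, 7), (15, c, 7, 17, 2), (16, s, 22, 16, 22), (16, s, 22, 28, 32), (16, s, 22, 32, 26), (16, s, 22, 40, 15), (17, c, 2, 15, 7), (17, c, 2, 17, 2), (28, s, 32, 16, 22), (28, s, 32, 28, 32), (28, s, 32, 32, 26), (28, s, 32, 40, 15), (32, s, 26, 16, 22), (32, s, 26, 28, 32), (32, s, 26, 32, 26), (32, s, 26, 40, 15), (40, s, 15, 16, 22), (40, s, 15, 28, 32), (40, s, 15, 32, 26), (40, s, 15, 40, 15)}
σ[E ≠ E2]: keep tuples satisfying E ≠ E2 → {(15, c, 7, 17, 2), (16, s, 22, 28, 32), (16, s, 22, 32, 26), (16, s, 22, 40, 15), (17, c, 2, 15, 7), (28, s, 32, 16, 22), (28, s, 32, 32, 26), (28, s, 32, 40, 15), (32, s, 26, 16, 22), (32, s, 26, 28, 32), (32, s, 26, 40, 15), (40, s, 15, 16, 22), (40, s, 15, 28, 32), (40, s, 15, 32, 26)}
π_{F2, C} gives {(15, c), (16, s), (17, c), (28, s), (32, s), (40, s)} (8 duplicate(s) eliminated).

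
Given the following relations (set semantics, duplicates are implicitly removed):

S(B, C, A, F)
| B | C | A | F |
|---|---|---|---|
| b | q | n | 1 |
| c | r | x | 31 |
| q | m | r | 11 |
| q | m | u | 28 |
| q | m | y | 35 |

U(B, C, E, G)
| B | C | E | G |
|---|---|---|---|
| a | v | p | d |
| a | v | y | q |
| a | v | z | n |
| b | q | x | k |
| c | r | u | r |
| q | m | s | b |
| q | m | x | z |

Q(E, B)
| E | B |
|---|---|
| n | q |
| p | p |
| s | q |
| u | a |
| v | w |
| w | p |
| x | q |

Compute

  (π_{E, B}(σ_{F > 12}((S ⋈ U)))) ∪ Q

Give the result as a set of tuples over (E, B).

Joining S and U on B, C yields {(b, q, n, 1, x, k), (c, r, x, 31, u, r), (q, m, r, 11, s, b), (q, m, r, 11, x, z), (q, m, u, 28, s, b), (q, m, u, 28, x, z), (q, m, y, 35, s, b), (q, m, y, 35, x, z)}.
σ[F > 12]: keep tuples satisfying F > 12 → {(c, r, x, 31, u, r), (q, m, u, 28, s, b), (q, m, u, 28, x, z), (q, m, y, 35, s, b), (q, m, y, 35, x, z)}
π_{E, B} gives {(s, q), (u, c), (x, q)} (2 duplicate(s) eliminated).
Taking the union: {(n, q), (p, p), (s, q), (u, a), (u, c), (v, w), (w, p), (x, q)}

{(n, q), (p, p), (s, q), (u, a), (u, c), (v, w), (w, p), (x, q)}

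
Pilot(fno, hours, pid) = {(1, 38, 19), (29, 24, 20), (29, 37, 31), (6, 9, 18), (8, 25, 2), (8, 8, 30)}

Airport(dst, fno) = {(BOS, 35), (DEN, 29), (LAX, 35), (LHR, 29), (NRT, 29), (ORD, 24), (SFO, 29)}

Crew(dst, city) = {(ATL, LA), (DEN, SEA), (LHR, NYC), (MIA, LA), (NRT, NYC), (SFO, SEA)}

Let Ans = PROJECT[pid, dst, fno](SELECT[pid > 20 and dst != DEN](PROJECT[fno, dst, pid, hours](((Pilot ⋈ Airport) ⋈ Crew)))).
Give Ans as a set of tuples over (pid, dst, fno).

Joining Pilot and Airport on fno yields {(29, 24, 20, DEN), (29, 24, 20, LHR), (29, 24, 20, NRT), (29, 24, 20, SFO), (29, 37, 31, DEN), (29, 37, 31, LHR), (29, 37, 31, NRT), (29, 37, 31, SFO)}.
Joining (Pilot ⋈ Airport) and Crew on dst yields {(29, 24, 20, DEN, SEA), (29, 24, 20, LHR, NYC), (29, 24, 20, NRT, NYC), (29, 24, 20, SFO, SEA), (29, 37, 31, DEN, SEA), (29, 37, 31, LHR, NYC), (29, 37, 31, NRT, NYC), (29, 37, 31, SFO, SEA)}.
Keep only column(s) fno, dst, pid, hours: {(29, DEN, 20, 24), (29, DEN, 31, 37), (29, LHR, 20, 24), (29, LHR, 31, 37), (29, NRT, 20, 24), (29, NRT, 31, 37), (29, SFO, 20, 24), (29, SFO, 31, 37)}
Selection pid > 20 and dst != DEN: {(29, LHR, 31, 37), (29, NRT, 31, 37), (29, SFO, 31, 37)}
Keep only column(s) pid, dst, fno: {(31, LHR, 29), (31, NRT, 29), (31, SFO, 29)}

{(31, LHR, 29), (31, NRT, 29), (31, SFO, 29)}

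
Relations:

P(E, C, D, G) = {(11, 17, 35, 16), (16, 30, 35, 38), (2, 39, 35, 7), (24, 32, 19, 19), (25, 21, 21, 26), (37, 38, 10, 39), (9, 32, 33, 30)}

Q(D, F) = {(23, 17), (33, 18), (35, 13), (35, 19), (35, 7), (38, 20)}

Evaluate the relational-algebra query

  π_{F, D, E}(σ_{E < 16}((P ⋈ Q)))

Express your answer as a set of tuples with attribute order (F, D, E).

Joining P and Q on D yields {(11, 17, 35, 16, 13), (11, 17, 35, 16, 19), (11, 17, 35, 16, 7), (16, 30, 35, 38, 13), (16, 30, 35, 38, 19), (16, 30, 35, 38, 7), (2, 39, 35, 7, 13), (2, 39, 35, 7, 19), (2, 39, 35, 7, 7), (9, 32, 33, 30, 18)}.
Apply σ_{E < 16}; surviving tuples: {(11, 17, 35, 16, 13), (11, 17, 35, 16, 19), (11, 17, 35, 16, 7), (2, 39, 35, 7, 13), (2, 39, 35, 7, 19), (2, 39, 35, 7, 7), (9, 32, 33, 30, 18)}
π[F, D, E]: project onto (F, D, E) → {(13, 35, 11), (13, 35, 2), (18, 33, 9), (19, 35, 11), (19, 35, 2), (7, 35, 11), (7, 35, 2)}

{(13, 35, 11), (13, 35, 2), (18, 33, 9), (19, 35, 11), (19, 35, 2), (7, 35, 11), (7, 35, 2)}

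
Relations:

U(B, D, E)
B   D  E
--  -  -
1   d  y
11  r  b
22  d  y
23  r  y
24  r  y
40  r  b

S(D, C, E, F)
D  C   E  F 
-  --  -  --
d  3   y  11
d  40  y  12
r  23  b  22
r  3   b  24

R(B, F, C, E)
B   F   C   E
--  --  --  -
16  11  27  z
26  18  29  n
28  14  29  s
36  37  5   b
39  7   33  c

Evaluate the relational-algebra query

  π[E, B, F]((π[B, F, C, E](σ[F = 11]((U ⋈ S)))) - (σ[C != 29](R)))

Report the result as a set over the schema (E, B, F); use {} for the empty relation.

{(y, 1, 11), (y, 22, 11)}

Joining U and S on D, E yields {(1, d, y, 3, 11), (1, d, y, 40, 12), (11, r, b, 23, 22), (11, r, b, 3, 24), (22, d, y, 3, 11), (22, d, y, 40, 12), (40, r, b, 23, 22), (40, r, b, 3, 24)}.
Apply σ_{F = 11}; surviving tuples: {(1, d, y, 3, 11), (22, d, y, 3, 11)}
Keep only column(s) B, F, C, E: {(1, 11, 3, y), (22, 11, 3, y)}
Apply σ_{C != 29}; surviving tuples: {(16, 11, 27, z), (36, 37, 5, b), (39, 7, 33, c)}
Set difference of the two operands is {(1, 11, 3, y), (22, 11, 3, y)}.
Keep only column(s) E, B, F: {(y, 1, 11), (y, 22, 11)}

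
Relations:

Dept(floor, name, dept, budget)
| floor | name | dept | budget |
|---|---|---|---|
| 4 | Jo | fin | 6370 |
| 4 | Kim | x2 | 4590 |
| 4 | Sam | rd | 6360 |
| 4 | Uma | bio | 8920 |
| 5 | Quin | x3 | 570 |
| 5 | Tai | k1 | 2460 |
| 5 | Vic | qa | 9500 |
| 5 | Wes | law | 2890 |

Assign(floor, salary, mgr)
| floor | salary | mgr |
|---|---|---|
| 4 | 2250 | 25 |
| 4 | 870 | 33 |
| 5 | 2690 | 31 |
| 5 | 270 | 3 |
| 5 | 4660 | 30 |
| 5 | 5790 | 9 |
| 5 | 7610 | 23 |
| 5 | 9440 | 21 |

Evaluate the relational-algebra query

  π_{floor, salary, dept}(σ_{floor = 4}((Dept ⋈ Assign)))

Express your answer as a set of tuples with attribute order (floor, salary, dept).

{(4, 2250, bio), (4, 2250, fin), (4, 2250, rd), (4, 2250, x2), (4, 870, bio), (4, 870, fin), (4, 870, rd), (4, 870, x2)}

Joining Dept and Assign on floor yields {(4, Jo, fin, 6370, 2250, 25), (4, Jo, fin, 6370, 870, 33), (4, Kim, x2, 4590, 2250, 25), (4, Kim, x2, 4590, 870, 33), (4, Sam, rd, 6360, 2250, 25), (4, Sam, rd, 6360, 870, 33), (4, Uma, bio, 8920, 2250, 25), (4, Uma, bio, 8920, 870, 33), (5, Quin, x3, 570, 2690, 31), (5, Quin, x3, 570, 270, 3), (5, Quin, x3, 570, 4660, 30), (5, Quin, x3, 570, 5790, 9), (5, Quin, x3, 570, 7610, 23), (5, Quin, x3, 570, 9440, 21), (5, Tai, k1, 2460, 2690, 31), (5, Tai, k1, 2460, 270, 3), (5, Tai, k1, 2460, 4660, 30), (5, Tai, k1, 2460, 5790, 9), (5, Tai, k1, 2460, 7610, 23), (5, Tai, k1, 2460, 9440, 21), (5, Vic, qa, 9500, 2690, 31), (5, Vic, qa, 9500, 270, 3), (5, Vic, qa, 9500, 4660, 30), (5, Vic, qa, 9500, 5790, 9), (5, Vic, qa, 9500, 7610, 23), (5, Vic, qa, 9500, 9440, 21), (5, Wes, law, 2890, 2690, 31), (5, Wes, law, 2890, 270, 3), (5, Wes, law, 2890, 4660, 30), (5, Wes, law, 2890, 5790, 9), (5, Wes, law, 2890, 7610, 23), (5, Wes, law, 2890, 9440, 21)}.
Apply σ_{floor = 4}; surviving tuples: {(4, Jo, fin, 6370, 2250, 25), (4, Jo, fin, 6370, 870, 33), (4, Kim, x2, 4590, 2250, 25), (4, Kim, x2, 4590, 870, 33), (4, Sam, rd, 6360, 2250, 25), (4, Sam, rd, 6360, 870, 33), (4, Uma, bio, 8920, 2250, 25), (4, Uma, bio, 8920, 870, 33)}
Keep only column(s) floor, salary, dept: {(4, 2250, bio), (4, 2250, fin), (4, 2250, rd), (4, 2250, x2), (4, 870, bio), (4, 870, fin), (4, 870, rd), (4, 870, x2)}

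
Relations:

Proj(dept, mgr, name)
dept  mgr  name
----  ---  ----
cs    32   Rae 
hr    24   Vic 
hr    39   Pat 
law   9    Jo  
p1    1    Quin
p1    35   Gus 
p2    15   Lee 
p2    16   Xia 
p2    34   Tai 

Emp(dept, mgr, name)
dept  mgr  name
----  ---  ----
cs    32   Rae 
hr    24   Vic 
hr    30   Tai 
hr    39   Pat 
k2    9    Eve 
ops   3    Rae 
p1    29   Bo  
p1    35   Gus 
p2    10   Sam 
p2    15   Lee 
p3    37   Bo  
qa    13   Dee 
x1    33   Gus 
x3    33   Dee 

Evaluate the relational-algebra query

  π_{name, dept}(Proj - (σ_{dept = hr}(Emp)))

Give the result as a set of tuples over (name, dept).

Selection dept = hr: {(hr, 24, Vic), (hr, 30, Tai), (hr, 39, Pat)}
Set difference of the two operands is {(cs, 32, Rae), (law, 9, Jo), (p1, 1, Quin), (p1, 35, Gus), (p2, 15, Lee), (p2, 16, Xia), (p2, 34, Tai)}.
Keep only column(s) name, dept: {(Gus, p1), (Jo, law), (Lee, p2), (Quin, p1), (Rae, cs), (Tai, p2), (Xia, p2)}

{(Gus, p1), (Jo, law), (Lee, p2), (Quin, p1), (Rae, cs), (Tai, p2), (Xia, p2)}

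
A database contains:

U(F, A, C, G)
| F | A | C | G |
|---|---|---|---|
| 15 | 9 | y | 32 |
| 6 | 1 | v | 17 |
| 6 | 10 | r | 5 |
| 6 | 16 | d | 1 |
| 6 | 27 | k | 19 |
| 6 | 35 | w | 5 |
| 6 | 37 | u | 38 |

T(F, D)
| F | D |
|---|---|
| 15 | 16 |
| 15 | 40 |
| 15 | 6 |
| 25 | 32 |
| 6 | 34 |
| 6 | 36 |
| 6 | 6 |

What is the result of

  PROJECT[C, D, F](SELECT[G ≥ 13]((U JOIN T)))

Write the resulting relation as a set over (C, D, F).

Joining U and T on F yields {(15, 9, y, 32, 16), (15, 9, y, 32, 40), (15, 9, y, 32, 6), (6, 1, v, 17, 34), (6, 1, v, 17, 36), (6, 1, v, 17, 6), (6, 10, r, 5, 34), (6, 10, r, 5, 36), (6, 10, r, 5, 6), (6, 16, d, 1, 34), (6, 16, d, 1, 36), (6, 16, d, 1, 6), (6, 27, k, 19, 34), (6, 27, k, 19, 36), (6, 27, k, 19, 6), (6, 35, w, 5, 34), (6, 35, w, 5, 36), (6, 35, w, 5, 6), (6, 37, u, 38, 34), (6, 37, u, 38, 36), (6, 37, u, 38, 6)}.
Filtering on G ≥ 13 leaves {(15, 9, y, 32, 16), (15, 9, y, 32, 40), (15, 9, y, 32, 6), (6, 1, v, 17, 34), (6, 1, v, 17, 36), (6, 1, v, 17, 6), (6, 27, k, 19, 34), (6, 27, k, 19, 36), (6, 27, k, 19, 6), (6, 37, u, 38, 34), (6, 37, u, 38, 36), (6, 37, u, 38, 6)}.
Keep only column(s) C, D, F: {(k, 34, 6), (k, 36, 6), (k, 6, 6), (u, 34, 6), (u, 36, 6), (u, 6, 6), (v, 34, 6), (v, 36, 6), (v, 6, 6), (y, 16, 15), (y, 40, 15), (y, 6, 15)}

{(k, 34, 6), (k, 36, 6), (k, 6, 6), (u, 34, 6), (u, 36, 6), (u, 6, 6), (v, 34, 6), (v, 36, 6), (v, 6, 6), (y, 16, 15), (y, 40, 15), (y, 6, 15)}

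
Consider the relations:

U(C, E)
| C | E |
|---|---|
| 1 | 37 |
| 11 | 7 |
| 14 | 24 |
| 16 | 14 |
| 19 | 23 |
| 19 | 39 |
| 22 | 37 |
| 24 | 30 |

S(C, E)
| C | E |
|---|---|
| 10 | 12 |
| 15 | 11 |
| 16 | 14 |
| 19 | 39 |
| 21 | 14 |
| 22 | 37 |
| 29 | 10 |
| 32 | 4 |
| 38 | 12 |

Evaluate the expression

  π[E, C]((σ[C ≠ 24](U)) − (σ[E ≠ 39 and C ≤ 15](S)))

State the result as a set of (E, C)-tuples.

σ[C ≠ 24]: keep tuples satisfying C ≠ 24 → {(1, 37), (11, 7), (14, 24), (16, 14), (19, 23), (19, 39), (22, 37)}
σ[E ≠ 39 and C ≤ 15]: keep tuples satisfying E ≠ 39 and C ≤ 15 → {(10, 12), (15, 11)}
Set difference of the two operands is {(1, 37), (11, 7), (14, 24), (16, 14), (19, 23), (19, 39), (22, 37)}.
Keep only column(s) E, C: {(14, 16), (23, 19), (24, 14), (37, 1), (37, 22), (39, 19), (7, 11)}

{(14, 16), (23, 19), (24, 14), (37, 1), (37, 22), (39, 19), (7, 11)}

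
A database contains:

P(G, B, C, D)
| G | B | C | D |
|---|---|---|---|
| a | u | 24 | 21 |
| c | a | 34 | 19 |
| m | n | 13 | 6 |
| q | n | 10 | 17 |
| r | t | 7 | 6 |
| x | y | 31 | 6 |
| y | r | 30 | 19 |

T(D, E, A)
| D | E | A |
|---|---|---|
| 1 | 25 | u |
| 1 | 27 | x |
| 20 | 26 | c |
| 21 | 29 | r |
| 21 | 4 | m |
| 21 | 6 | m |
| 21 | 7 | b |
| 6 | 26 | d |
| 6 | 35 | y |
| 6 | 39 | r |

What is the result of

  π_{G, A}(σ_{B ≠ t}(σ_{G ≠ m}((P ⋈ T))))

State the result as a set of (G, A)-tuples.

Joining P and T on D yields {(a, u, 24, 21, 29, r), (a, u, 24, 21, 4, m), (a, u, 24, 21, 6, m), (a, u, 24, 21, 7, b), (m, n, 13, 6, 26, d), (m, n, 13, 6, 35, y), (m, n, 13, 6, 39, r), (r, t, 7, 6, 26, d), (r, t, 7, 6, 35, y), (r, t, 7, 6, 39, r), (x, y, 31, 6, 26, d), (x, y, 31, 6, 35, y), (x, y, 31, 6, 39, r)}.
Filtering on G ≠ m leaves {(a, u, 24, 21, 29, r), (a, u, 24, 21, 4, m), (a, u, 24, 21, 6, m), (a, u, 24, 21, 7, b), (r, t, 7, 6, 26, d), (r, t, 7, 6, 35, y), (r, t, 7, 6, 39, r), (x, y, 31, 6, 26, d), (x, y, 31, 6, 35, y), (x, y, 31, 6, 39, r)}.
Filtering on B ≠ t leaves {(a, u, 24, 21, 29, r), (a, u, 24, 21, 4, m), (a, u, 24, 21, 6, m), (a, u, 24, 21, 7, b), (x, y, 31, 6, 26, d), (x, y, 31, 6, 35, y), (x, y, 31, 6, 39, r)}.
Keep only column(s) G, A (1 duplicate(s) eliminated): {(a, b), (a, m), (a, r), (x, d), (x, r), (x, y)}

{(a, b), (a, m), (a, r), (x, d), (x, r), (x, y)}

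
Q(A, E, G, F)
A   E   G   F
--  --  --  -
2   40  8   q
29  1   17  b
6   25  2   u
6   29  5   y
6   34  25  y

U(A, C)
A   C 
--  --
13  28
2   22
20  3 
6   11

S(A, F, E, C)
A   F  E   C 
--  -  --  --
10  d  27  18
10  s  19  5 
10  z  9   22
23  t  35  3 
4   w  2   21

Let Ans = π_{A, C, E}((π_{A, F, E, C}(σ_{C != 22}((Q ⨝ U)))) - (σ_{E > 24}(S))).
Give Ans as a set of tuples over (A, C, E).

{(6, 11, 25), (6, 11, 29), (6, 11, 34)}

Joining Q and U on A yields {(2, 40, 8, q, 22), (6, 25, 2, u, 11), (6, 29, 5, y, 11), (6, 34, 25, y, 11)}.
Selection C != 22: {(6, 25, 2, u, 11), (6, 29, 5, y, 11), (6, 34, 25, y, 11)}
π_{A, F, E, C} gives {(6, u, 25, 11), (6, y, 29, 11), (6, y, 34, 11)}.
Selection E > 24: {(10, d, 27, 18), (23, t, 35, 3)}
Difference: {(6, u, 25, 11), (6, y, 29, 11), (6, y, 34, 11)} with {(10, d, 27, 18), (23, t, 35, 3)} → {(6, u, 25, 11), (6, y, 29, 11), (6, y, 34, 11)}
π_{A, C, E} gives {(6, 11, 25), (6, 11, 29), (6, 11, 34)}.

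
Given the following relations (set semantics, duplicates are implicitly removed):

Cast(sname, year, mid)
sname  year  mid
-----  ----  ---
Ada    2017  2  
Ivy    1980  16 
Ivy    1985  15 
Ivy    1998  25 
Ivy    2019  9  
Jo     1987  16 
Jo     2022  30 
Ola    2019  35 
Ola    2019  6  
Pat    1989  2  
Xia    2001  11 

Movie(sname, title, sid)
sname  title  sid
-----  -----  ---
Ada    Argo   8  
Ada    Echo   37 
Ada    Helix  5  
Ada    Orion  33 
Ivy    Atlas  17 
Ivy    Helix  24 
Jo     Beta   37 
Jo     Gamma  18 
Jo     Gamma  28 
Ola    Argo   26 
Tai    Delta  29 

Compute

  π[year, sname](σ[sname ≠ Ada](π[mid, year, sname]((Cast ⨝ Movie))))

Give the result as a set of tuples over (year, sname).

{(1980, Ivy), (1985, Ivy), (1987, Jo), (1998, Ivy), (2019, Ivy), (2019, Ola), (2022, Jo)}

Natural join on sname: {(Ada, 2017, 2, Argo, 8), (Ada, 2017, 2, Echo, 37), (Ada, 2017, 2, Helix, 5), (Ada, 2017, 2, Orion, 33), (Ivy, 1980, 16, Atlas, 17), (Ivy, 1980, 16, Helix, 24), (Ivy, 1985, 15, Atlas, 17), (Ivy, 1985, 15, Helix, 24), (Ivy, 1998, 25, Atlas, 17), (Ivy, 1998, 25, Helix, 24), (Ivy, 2019, 9, Atlas, 17), (Ivy, 2019, 9, Helix, 24), (Jo, 1987, 16, Beta, 37), (Jo, 1987, 16, Gamma, 18), (Jo, 1987, 16, Gamma, 28), (Jo, 2022, 30, Beta, 37), (Jo, 2022, 30, Gamma, 18), (Jo, 2022, 30, Gamma, 28), (Ola, 2019, 35, Argo, 26), (Ola, 2019, 6, Argo, 26)}
π_{mid, year, sname} gives {(15, 1985, Ivy), (16, 1980, Ivy), (16, 1987, Jo), (2, 2017, Ada), (25, 1998, Ivy), (30, 2022, Jo), (35, 2019, Ola), (6, 2019, Ola), (9, 2019, Ivy)} (11 duplicate(s) eliminated).
σ[sname ≠ Ada]: keep tuples satisfying sname ≠ Ada → {(15, 1985, Ivy), (16, 1980, Ivy), (16, 1987, Jo), (25, 1998, Ivy), (30, 2022, Jo), (35, 2019, Ola), (6, 2019, Ola), (9, 2019, Ivy)}
π_{year, sname} gives {(1980, Ivy), (1985, Ivy), (1987, Jo), (1998, Ivy), (2019, Ivy), (2019, Ola), (2022, Jo)} (1 duplicate(s) eliminated).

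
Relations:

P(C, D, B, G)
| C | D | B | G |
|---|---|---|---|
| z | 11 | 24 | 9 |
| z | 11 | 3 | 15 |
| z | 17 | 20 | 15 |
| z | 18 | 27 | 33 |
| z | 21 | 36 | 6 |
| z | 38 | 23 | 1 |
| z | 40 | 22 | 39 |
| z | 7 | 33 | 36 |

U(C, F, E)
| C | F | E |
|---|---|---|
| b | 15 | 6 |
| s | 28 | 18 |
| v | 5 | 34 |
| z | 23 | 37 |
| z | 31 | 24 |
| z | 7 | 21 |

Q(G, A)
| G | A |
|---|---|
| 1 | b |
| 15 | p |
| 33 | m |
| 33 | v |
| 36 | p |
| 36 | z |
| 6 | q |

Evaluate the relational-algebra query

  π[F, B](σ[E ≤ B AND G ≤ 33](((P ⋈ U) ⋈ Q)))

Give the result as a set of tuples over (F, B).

{(31, 27), (31, 36), (7, 23), (7, 27), (7, 36)}

Joining P and U on C yields {(z, 11, 24, 9, 23, 37), (z, 11, 24, 9, 31, 24), (z, 11, 24, 9, 7, 21), (z, 11, 3, 15, 23, 37), (z, 11, 3, 15, 31, 24), (z, 11, 3, 15, 7, 21), (z, 17, 20, 15, 23, 37), (z, 17, 20, 15, 31, 24), (z, 17, 20, 15, 7, 21), (z, 18, 27, 33, 23, 37), (z, 18, 27, 33, 31, 24), (z, 18, 27, 33, 7, 21), (z, 21, 36, 6, 23, 37), (z, 21, 36, 6, 31, 24), (z, 21, 36, 6, 7, 21), (z, 38, 23, 1, 23, 37), (z, 38, 23, 1, 31, 24), (z, 38, 23, 1, 7, 21), (z, 40, 22, 39, 23, 37), (z, 40, 22, 39, 31, 24), (z, 40, 22, 39, 7, 21), (z, 7, 33, 36, 23, 37), (z, 7, 33, 36, 31, 24), (z, 7, 33, 36, 7, 21)}.
Joining (P ⋈ U) and Q on G yields {(z, 11, 3, 15, 23, 37, p), (z, 11, 3, 15, 31, 24, p), (z, 11, 3, 15, 7, 21, p), (z, 17, 20, 15, 23, 37, p), (z, 17, 20, 15, 31, 24, p), (z, 17, 20, 15, 7, 21, p), (z, 18, 27, 33, 23, 37, m), (z, 18, 27, 33, 23, 37, v), (z, 18, 27, 33, 31, 24, m), (z, 18, 27, 33, 31, 24, v), (z, 18, 27, 33, 7, 21, m), (z, 18, 27, 33, 7, 21, v), (z, 21, 36, 6, 23, 37, q), (z, 21, 36, 6, 31, 24, q), (z, 21, 36, 6, 7, 21, q), (z, 38, 23, 1, 23, 37, b), (z, 38, 23, 1, 31, 24, b), (z, 38, 23, 1, 7, 21, b), (z, 7, 33, 36, 23, 37, p), (z, 7, 33, 36, 23, 37, z), (z, 7, 33, 36, 31, 24, p), (z, 7, 33, 36, 31, 24, z), (z, 7, 33, 36, 7, 21, p), (z, 7, 33, 36, 7, 21, z)}.
Selection E ≤ B AND G ≤ 33: {(z, 18, 27, 33, 31, 24, m), (z, 18, 27, 33, 31, 24, v), (z, 18, 27, 33, 7, 21, m), (z, 18, 27, 33, 7, 21, v), (z, 21, 36, 6, 31, 24, q), (z, 21, 36, 6, 7, 21, q), (z, 38, 23, 1, 7, 21, b)}
π_{F, B} gives {(31, 27), (31, 36), (7, 23), (7, 27), (7, 36)} (2 duplicate(s) eliminated).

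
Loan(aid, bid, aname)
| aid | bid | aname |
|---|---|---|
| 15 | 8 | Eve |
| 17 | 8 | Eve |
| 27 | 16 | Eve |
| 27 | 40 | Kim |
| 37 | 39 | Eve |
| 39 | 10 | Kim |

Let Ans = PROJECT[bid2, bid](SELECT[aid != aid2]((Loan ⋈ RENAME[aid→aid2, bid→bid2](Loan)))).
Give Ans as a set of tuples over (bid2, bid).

{(10, 40), (16, 39), (16, 8), (39, 16), (39, 8), (40, 10), (8, 16), (8, 39), (8, 8)}

ρ[aid→aid2, bid→bid2]: schema becomes (aid2, bid2, aname); tuples unchanged.
Loan ⋈ RENAME[aid→aid2, bid→bid2](Loan) (natural join on aname): {(15, 8, Eve, 15, 8), (15, 8, Eve, 17, 8), (15, 8, Eve, 27, 16), (15, 8, Eve, 37, 39), (17, 8, Eve, 15, 8), (17, 8, Eve, 17, 8), (17, 8, Eve, 27, 16), (17, 8, Eve, 37, 39), (27, 16, Eve, 15, 8), (27, 16, Eve, 17, 8), (27, 16, Eve, 27, 16), (27, 16, Eve, 37, 39), (27, 40, Kim, 27, 40), (27, 40, Kim, 39, 10), (37, 39, Eve, 15, 8), (37, 39, Eve, 17, 8), (37, 39, Eve, 27, 16), (37, 39, Eve, 37, 39), (39, 10, Kim, 27, 40), (39, 10, Kim, 39, 10)}
σ[aid != aid2]: keep tuples satisfying aid != aid2 → {(15, 8, Eve, 17, 8), (15, 8, Eve, 27, 16), (15, 8, Eve, 37, 39), (17, 8, Eve, 15, 8), (17, 8, Eve, 27, 16), (17, 8, Eve, 37, 39), (27, 16, Eve, 15, 8), (27, 16, Eve, 17, 8), (27, 16, Eve, 37, 39), (27, 40, Kim, 39, 10), (37, 39, Eve, 15, 8), (37, 39, Eve, 17, 8), (37, 39, Eve, 27, 16), (39, 10, Kim, 27, 40)}
π[bid2, bid]: project onto (bid2, bid) (5 duplicate(s) eliminated) → {(10, 40), (16, 39), (16, 8), (39, 16), (39, 8), (40, 10), (8, 16), (8, 39), (8, 8)}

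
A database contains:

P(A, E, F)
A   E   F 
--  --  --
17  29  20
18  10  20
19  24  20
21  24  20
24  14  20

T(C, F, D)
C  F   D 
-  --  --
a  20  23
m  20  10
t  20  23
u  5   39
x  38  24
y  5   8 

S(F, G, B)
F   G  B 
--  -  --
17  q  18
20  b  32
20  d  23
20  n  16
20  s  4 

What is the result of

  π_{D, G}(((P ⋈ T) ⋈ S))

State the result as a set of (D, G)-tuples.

{(10, b), (10, d), (10, n), (10, s), (23, b), (23, d), (23, n), (23, s)}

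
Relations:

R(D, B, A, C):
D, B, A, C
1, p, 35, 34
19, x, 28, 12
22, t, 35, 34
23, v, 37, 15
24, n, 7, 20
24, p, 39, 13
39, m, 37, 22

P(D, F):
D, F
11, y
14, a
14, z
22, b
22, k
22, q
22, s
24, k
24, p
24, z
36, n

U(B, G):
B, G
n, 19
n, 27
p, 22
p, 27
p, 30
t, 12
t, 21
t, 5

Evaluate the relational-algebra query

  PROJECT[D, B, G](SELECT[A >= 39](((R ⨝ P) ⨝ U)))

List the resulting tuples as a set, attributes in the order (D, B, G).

{(24, p, 22), (24, p, 27), (24, p, 30)}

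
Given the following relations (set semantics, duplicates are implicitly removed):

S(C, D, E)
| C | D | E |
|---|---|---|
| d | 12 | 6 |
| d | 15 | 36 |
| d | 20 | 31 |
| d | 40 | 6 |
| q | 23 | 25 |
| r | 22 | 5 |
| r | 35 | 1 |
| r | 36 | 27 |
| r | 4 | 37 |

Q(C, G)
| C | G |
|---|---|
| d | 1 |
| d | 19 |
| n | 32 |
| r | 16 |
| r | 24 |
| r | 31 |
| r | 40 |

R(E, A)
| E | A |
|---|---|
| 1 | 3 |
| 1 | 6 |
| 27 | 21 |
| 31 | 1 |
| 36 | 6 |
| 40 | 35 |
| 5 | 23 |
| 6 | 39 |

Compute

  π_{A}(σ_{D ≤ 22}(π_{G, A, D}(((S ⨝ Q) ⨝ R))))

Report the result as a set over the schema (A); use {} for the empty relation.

{1, 23, 39, 6}

Natural join on C: {(d, 12, 6, 1), (d, 12, 6, 19), (d, 15, 36, 1), (d, 15, 36, 19), (d, 20, 31, 1), (d, 20, 31, 19), (d, 40, 6, 1), (d, 40, 6, 19), (r, 22, 5, 16), (r, 22, 5, 24), (r, 22, 5, 31), (r, 22, 5, 40), (r, 35, 1, 16), (r, 35, 1, 24), (r, 35, 1, 31), (r, 35, 1, 40), (r, 36, 27, 16), (r, 36, 27, 24), (r, 36, 27, 31), (r, 36, 27, 40), (r, 4, 37, 16), (r, 4, 37, 24), (r, 4, 37, 31), (r, 4, 37, 40)}
Natural join on E: {(d, 12, 6, 1, 39), (d, 12, 6, 19, 39), (d, 15, 36, 1, 6), (d, 15, 36, 19, 6), (d, 20, 31, 1, 1), (d, 20, 31, 19, 1), (d, 40, 6, 1, 39), (d, 40, 6, 19, 39), (r, 22, 5, 16, 23), (r, 22, 5, 24, 23), (r, 22, 5, 31, 23), (r, 22, 5, 40, 23), (r, 35, 1, 16, 3), (r, 35, 1, 16, 6), (r, 35, 1, 24, 3), (r, 35, 1, 24, 6), (r, 35, 1, 31, 3), (r, 35, 1, 31, 6), (r, 35, 1, 40, 3), (r, 35, 1, 40, 6), (r, 36, 27, 16, 21), (r, 36, 27, 24, 21), (r, 36, 27, 31, 21), (r, 36, 27, 40, 21)}
Keep only column(s) G, A, D: {(1, 1, 20), (1, 39, 12), (1, 39, 40), (1, 6, 15), (16, 21, 36), (16, 23, 22), (16, 3, 35), (16, 6, 35), (19, 1, 20), (19, 39, 12), (19, 39, 40), (19, 6, 15), (24, 21, 36), (24, 23, 22), (24, 3, 35), (24, 6, 35), (31, 21, 36), (31, 23, 22), (31, 3, 35), (31, 6, 35), (40, 21, 36), (40, 23, 22), (40, 3, 35), (40, 6, 35)}
σ[D ≤ 22]: keep tuples satisfying D ≤ 22 → {(1, 1, 20), (1, 39, 12), (1, 6, 15), (16, 23, 22), (19, 1, 20), (19, 39, 12), (19, 6, 15), (24, 23, 22), (31, 23, 22), (40, 23, 22)}
Keep only column(s) A (6 duplicate(s) eliminated): {1, 23, 39, 6}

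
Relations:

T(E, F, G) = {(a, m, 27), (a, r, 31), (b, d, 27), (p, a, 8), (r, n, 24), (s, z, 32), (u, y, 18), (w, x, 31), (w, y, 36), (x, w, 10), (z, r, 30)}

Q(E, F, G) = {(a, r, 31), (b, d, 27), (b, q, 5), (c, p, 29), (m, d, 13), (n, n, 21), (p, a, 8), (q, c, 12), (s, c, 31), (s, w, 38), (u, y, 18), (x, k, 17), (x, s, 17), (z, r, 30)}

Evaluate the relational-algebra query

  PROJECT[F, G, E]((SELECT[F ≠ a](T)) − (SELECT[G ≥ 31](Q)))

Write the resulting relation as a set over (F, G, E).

σ[F ≠ a]: keep tuples satisfying F ≠ a → {(a, m, 27), (a, r, 31), (b, d, 27), (r, n, 24), (s, z, 32), (u, y, 18), (w, x, 31), (w, y, 36), (x, w, 10), (z, r, 30)}
σ[G ≥ 31]: keep tuples satisfying G ≥ 31 → {(a, r, 31), (s, c, 31), (s, w, 38)}
Difference: {(a, m, 27), (a, r, 31), (b, d, 27), (r, n, 24), (s, z, 32), (u, y, 18), (w, x, 31), (w, y, 36), (x, w, 10), (z, r, 30)} with {(a, r, 31), (s, c, 31), (s, w, 38)} → {(a, m, 27), (b, d, 27), (r, n, 24), (s, z, 32), (u, y, 18), (w, x, 31), (w, y, 36), (x, w, 10), (z, r, 30)}
π_{F, G, E} gives {(d, 27, b), (m, 27, a), (n, 24, r), (r, 30, z), (w, 10, x), (x, 31, w), (y, 18, u), (y, 36, w), (z, 32, s)}.

{(d, 27, b), (m, 27, a), (n, 24, r), (r, 30, z), (w, 10, x), (x, 31, w), (y, 18, u), (y, 36, w), (z, 32, s)}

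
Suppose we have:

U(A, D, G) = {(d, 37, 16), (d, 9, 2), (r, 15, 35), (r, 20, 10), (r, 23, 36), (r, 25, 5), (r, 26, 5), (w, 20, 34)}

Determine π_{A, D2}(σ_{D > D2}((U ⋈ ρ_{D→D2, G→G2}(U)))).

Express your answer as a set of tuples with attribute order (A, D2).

{(d, 9), (r, 15), (r, 20), (r, 23), (r, 25)}

ρ[D→D2, G→G2]: schema becomes (A, D2, G2); tuples unchanged.
U ⋈ ρ_{D→D2, G→G2}(U) (natural join on A): {(d, 37, 16, 37, 16), (d, 37, 16, 9, 2), (d, 9, 2, 37, 16), (d, 9, 2, 9, 2), (r, 15, 35, 15, 35), (r, 15, 35, 20, 10), (r, 15, 35, 23, 36), (r, 15, 35, 25, 5), (r, 15, 35, 26, 5), (r, 20, 10, 15, 35), (r, 20, 10, 20, 10), (r, 20, 10, 23, 36), (r, 20, 10, 25, 5), (r, 20, 10, 26, 5), (r, 23, 36, 15, 35), (r, 23, 36, 20, 10), (r, 23, 36, 23, 36), (r, 23, 36, 25, 5), (r, 23, 36, 26, 5), (r, 25, 5, 15, 35), (r, 25, 5, 20, 10), (r, 25, 5, 23, 36), (r, 25, 5, 25, 5), (r, 25, 5, 26, 5), (r, 26, 5, 15, 35), (r, 26, 5, 20, 10), (r, 26, 5, 23, 36), (r, 26, 5, 25, 5), (r, 26, 5, 26, 5), (w, 20, 34, 20, 34)}
Apply σ_{D > D2}; surviving tuples: {(d, 37, 16, 9, 2), (r, 20, 10, 15, 35), (r, 23, 36, 15, 35), (r, 23, 36, 20, 10), (r, 25, 5, 15, 35), (r, 25, 5, 20, 10), (r, 25, 5, 23, 36), (r, 26, 5, 15, 35), (r, 26, 5, 20, 10), (r, 26, 5, 23, 36), (r, 26, 5, 25, 5)}
Projecting to A, D2 (6 duplicate(s) eliminated): {(d, 9), (r, 15), (r, 20), (r, 23), (r, 25)}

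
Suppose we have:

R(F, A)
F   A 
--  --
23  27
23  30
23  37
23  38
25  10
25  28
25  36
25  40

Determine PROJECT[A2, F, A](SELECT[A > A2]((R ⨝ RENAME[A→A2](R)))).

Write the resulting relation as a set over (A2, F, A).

{(10, 25, 28), (10, 25, 36), (10, 25, 40), (27, 23, 30), (27, 23, 37), (27, 23, 38), (28, 25, 36), (28, 25, 40), (30, 23, 37), (30, 23, 38), (36, 25, 40), (37, 23, 38)}

ρ[A→A2]: schema becomes (F, A2); tuples unchanged.
Joining R and RENAME[A→A2](R) on F yields {(23, 27, 27), (23, 27, 30), (23, 27, 37), (23, 27, 38), (23, 30, 27), (23, 30, 30), (23, 30, 37), (23, 30, 38), (23, 37, 27), (23, 37, 30), (23, 37, 37), (23, 37, 38), (23, 38, 27), (23, 38, 30), (23, 38, 37), (23, 38, 38), (25, 10, 10), (25, 10, 28), (25, 10, 36), (25, 10, 40), (25, 28, 10), (25, 28, 28), (25, 28, 36), (25, 28, 40), (25, 36, 10), (25, 36, 28), (25, 36, 36), (25, 36, 40), (25, 40, 10), (25, 40, 28), (25, 40, 36), (25, 40, 40)}.
Apply σ_{A > A2}; surviving tuples: {(23, 30, 27), (23, 37, 27), (23, 37, 30), (23, 38, 27), (23, 38, 30), (23, 38, 37), (25, 28, 10), (25, 36, 10), (25, 36, 28), (25, 40, 10), (25, 40, 28), (25, 40, 36)}
Projecting to A2, F, A: {(10, 25, 28), (10, 25, 36), (10, 25, 40), (27, 23, 30), (27, 23, 37), (27, 23, 38), (28, 25, 36), (28, 25, 40), (30, 23, 37), (30, 23, 38), (36, 25, 40), (37, 23, 38)}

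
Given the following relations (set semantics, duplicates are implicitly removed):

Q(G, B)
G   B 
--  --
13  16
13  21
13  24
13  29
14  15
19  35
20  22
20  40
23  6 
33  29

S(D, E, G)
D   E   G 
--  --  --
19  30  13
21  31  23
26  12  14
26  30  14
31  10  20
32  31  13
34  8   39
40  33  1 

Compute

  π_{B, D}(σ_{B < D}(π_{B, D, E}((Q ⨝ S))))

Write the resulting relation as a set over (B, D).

{(15, 26), (16, 19), (16, 32), (21, 32), (22, 31), (24, 32), (29, 32), (6, 21)}

Q ⋈ S (natural join on G): {(13, 16, 19, 30), (13, 16, 32, 31), (13, 21, 19, 30), (13, 21, 32, 31), (13, 24, 19, 30), (13, 24, 32, 31), (13, 29, 19, 30), (13, 29, 32, 31), (14, 15, 26, 12), (14, 15, 26, 30), (20, 22, 31, 10), (20, 40, 31, 10), (23, 6, 21, 31)}
Projecting to B, D, E: {(15, 26, 12), (15, 26, 30), (16, 19, 30), (16, 32, 31), (21, 19, 30), (21, 32, 31), (22, 31, 10), (24, 19, 30), (24, 32, 31), (29, 19, 30), (29, 32, 31), (40, 31, 10), (6, 21, 31)}
Selection B < D: {(15, 26, 12), (15, 26, 30), (16, 19, 30), (16, 32, 31), (21, 32, 31), (22, 31, 10), (24, 32, 31), (29, 32, 31), (6, 21, 31)}
Projecting to B, D (1 duplicate(s) eliminated): {(15, 26), (16, 19), (16, 32), (21, 32), (22, 31), (24, 32), (29, 32), (6, 21)}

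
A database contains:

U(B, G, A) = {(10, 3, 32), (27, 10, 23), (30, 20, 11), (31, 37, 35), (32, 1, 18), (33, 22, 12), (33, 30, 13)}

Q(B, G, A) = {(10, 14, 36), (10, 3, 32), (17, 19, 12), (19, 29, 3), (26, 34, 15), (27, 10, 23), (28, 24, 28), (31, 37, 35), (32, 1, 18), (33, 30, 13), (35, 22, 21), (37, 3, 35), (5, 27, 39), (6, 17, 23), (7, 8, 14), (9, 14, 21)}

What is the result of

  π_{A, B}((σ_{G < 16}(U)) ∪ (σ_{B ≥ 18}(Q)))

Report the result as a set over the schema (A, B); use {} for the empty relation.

Filtering on G < 16 leaves {(10, 3, 32), (27, 10, 23), (32, 1, 18)}.
Filtering on B ≥ 18 leaves {(19, 29, 3), (26, 34, 15), (27, 10, 23), (28, 24, 28), (31, 37, 35), (32, 1, 18), (33, 30, 13), (35, 22, 21), (37, 3, 35)}.
Union: {(10, 3, 32), (27, 10, 23), (32, 1, 18)} with {(19, 29, 3), (26, 34, 15), (27, 10, 23), (28, 24, 28), (31, 37, 35), (32, 1, 18), (33, 30, 13), (35, 22, 21), (37, 3, 35)} → {(10, 3, 32), (19, 29, 3), (26, 34, 15), (27, 10, 23), (28, 24, 28), (31, 37, 35), (32, 1, 18), (33, 30, 13), (35, 22, 21), (37, 3, 35)}
π[A, B]: project onto (A, B) → {(13, 33), (15, 26), (18, 32), (21, 35), (23, 27), (28, 28), (3, 19), (32, 10), (35, 31), (35, 37)}

{(13, 33), (15, 26), (18, 32), (21, 35), (23, 27), (28, 28), (3, 19), (32, 10), (35, 31), (35, 37)}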